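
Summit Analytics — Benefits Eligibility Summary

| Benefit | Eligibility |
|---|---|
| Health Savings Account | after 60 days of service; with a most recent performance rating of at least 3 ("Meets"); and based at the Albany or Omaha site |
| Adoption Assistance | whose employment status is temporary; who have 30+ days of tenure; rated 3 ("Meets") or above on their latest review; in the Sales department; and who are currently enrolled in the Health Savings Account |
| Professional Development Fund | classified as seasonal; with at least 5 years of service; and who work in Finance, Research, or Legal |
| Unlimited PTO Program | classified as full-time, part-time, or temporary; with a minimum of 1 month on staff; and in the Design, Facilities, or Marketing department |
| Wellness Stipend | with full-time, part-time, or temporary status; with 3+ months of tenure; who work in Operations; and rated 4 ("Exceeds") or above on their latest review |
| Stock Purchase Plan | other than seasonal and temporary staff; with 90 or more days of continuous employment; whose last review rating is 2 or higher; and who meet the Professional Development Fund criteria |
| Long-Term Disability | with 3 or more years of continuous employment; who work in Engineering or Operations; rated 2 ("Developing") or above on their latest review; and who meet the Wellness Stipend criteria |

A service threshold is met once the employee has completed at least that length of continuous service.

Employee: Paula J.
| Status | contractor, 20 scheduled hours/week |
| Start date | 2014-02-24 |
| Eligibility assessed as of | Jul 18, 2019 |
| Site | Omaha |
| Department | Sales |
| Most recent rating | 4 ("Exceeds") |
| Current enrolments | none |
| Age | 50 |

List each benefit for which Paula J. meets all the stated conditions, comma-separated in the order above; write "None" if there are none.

Service from 2014-02-24 to Jul 18, 2019: 1970 days.
Health Savings Account — service 1970 days ≥ 60 days ✓; rating 4 ≥ 3 ✓; site Omaha ✓ → eligible.
Adoption Assistance — status contractor ✗ (requires temporary) → not eligible.
Professional Development Fund — status contractor ✗ (requires seasonal) → not eligible.
Unlimited PTO Program — status contractor ✗ (requires full-time, part-time, or temporary) → not eligible.
Wellness Stipend — status contractor ✗ (requires full-time, part-time, or temporary) → not eligible.
Stock Purchase Plan — status contractor ✓ (not excluded); service 1970 days ≥ 90 days ✓; rating 4 ≥ 2 ✓; not eligible for Professional Development Fund ✗ → not eligible.
Long-Term Disability — service 1970 days ≥ 3 years (≈1095 days) ✓; dept Sales ✗ → not eligible.

Health Savings Account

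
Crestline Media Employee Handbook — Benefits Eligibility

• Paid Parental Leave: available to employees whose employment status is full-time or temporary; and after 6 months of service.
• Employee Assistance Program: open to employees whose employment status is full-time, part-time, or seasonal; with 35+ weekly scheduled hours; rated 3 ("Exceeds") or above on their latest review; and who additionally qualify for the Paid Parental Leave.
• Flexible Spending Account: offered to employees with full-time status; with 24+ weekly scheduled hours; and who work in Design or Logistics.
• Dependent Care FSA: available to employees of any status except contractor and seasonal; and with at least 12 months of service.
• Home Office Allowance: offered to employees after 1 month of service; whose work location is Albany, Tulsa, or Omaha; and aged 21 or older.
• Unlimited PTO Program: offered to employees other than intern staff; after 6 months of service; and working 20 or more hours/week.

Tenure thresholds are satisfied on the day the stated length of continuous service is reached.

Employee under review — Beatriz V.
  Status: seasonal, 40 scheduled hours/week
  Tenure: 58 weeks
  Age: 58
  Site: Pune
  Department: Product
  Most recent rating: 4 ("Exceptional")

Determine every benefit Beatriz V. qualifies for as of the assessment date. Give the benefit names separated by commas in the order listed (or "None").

Paid Parental Leave — status seasonal ✗ (requires full-time or temporary) → not eligible.
Employee Assistance Program — status seasonal ✓; 40 hrs/wk ≥ 35 ✓; rating 4 ≥ 3 ✓; not eligible for Paid Parental Leave ✗ → not eligible.
Flexible Spending Account — status seasonal ✗ (requires full-time) → not eligible.
Dependent Care FSA — status seasonal ✗ (excluded) → not eligible.
Home Office Allowance — service 58 weeks ≥ 1 month (≈30 days) ✓; site Pune ✗ (not Albany, Tulsa, or Omaha) → not eligible.
Unlimited PTO Program — status seasonal ✓ (not excluded); service 58 weeks ≥ 6 months (≈180 days) ✓; 40 hrs/wk ≥ 20 ✓ → eligible.

Unlimited PTO Program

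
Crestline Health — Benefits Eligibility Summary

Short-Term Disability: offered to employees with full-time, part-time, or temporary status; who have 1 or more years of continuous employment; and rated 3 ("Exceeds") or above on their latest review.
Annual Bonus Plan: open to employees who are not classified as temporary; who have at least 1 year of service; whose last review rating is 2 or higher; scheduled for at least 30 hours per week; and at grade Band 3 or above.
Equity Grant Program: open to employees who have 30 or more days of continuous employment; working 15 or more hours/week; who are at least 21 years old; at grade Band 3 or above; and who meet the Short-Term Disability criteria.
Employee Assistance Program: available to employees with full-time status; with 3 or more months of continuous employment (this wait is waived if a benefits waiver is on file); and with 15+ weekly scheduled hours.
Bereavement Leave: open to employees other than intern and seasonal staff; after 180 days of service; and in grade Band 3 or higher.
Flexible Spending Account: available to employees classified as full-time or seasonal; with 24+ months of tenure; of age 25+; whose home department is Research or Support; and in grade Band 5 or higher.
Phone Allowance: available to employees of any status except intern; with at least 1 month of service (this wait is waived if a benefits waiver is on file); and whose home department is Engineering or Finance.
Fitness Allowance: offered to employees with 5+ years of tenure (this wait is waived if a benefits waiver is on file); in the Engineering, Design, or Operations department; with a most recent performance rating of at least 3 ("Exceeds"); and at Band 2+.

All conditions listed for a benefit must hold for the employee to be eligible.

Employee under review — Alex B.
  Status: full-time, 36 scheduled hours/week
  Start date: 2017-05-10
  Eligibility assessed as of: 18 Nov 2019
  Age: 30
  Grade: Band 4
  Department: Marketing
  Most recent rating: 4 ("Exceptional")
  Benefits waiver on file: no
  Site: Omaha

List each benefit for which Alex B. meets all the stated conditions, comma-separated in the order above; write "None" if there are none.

Short-Term Disability, Annual Bonus Plan, Equity Grant Program, Employee Assistance Program, Bereavement Leave

Service from 2017-05-10 to 18 Nov 2019: 922 days.
Short-Term Disability — status full-time ✓; service 922 days ≥ 1 year (≈365 days) ✓; rating 4 ≥ 3 ✓ → eligible.
Annual Bonus Plan — status full-time ✓ (not excluded); service 922 days ≥ 1 year (≈365 days) ✓; rating 4 ≥ 2 ✓; 36 hrs/wk ≥ 30 ✓; grade Band 4 ≥ Band 3 ✓ → eligible.
Equity Grant Program — service 922 days ≥ 30 days ✓; 36 hrs/wk ≥ 15 ✓; age 30 ≥ 21 ✓; grade Band 4 ≥ Band 3 ✓; eligible for Short-Term Disability ✓ → eligible.
Employee Assistance Program — status full-time ✓; no waiver, service 922 days ≥ 3 months (≈90 days) ✓; 36 hrs/wk ≥ 15 ✓ → eligible.
Bereavement Leave — status full-time ✓ (not excluded); service 922 days ≥ 180 days ✓; grade Band 4 ≥ Band 3 ✓ → eligible.
Flexible Spending Account — status full-time ✓; service 922 days ≥ 24 months (≈720 days) ✓; age 30 ≥ 25 ✓; dept Marketing ✗ → not eligible.
Phone Allowance — status full-time ✓ (not excluded); no waiver, service 922 days ≥ 1 month (≈30 days) ✓; dept Marketing ✗ → not eligible.
Fitness Allowance — no waiver, service 922 days < 5 years (≈1825 days) ✗ → not eligible.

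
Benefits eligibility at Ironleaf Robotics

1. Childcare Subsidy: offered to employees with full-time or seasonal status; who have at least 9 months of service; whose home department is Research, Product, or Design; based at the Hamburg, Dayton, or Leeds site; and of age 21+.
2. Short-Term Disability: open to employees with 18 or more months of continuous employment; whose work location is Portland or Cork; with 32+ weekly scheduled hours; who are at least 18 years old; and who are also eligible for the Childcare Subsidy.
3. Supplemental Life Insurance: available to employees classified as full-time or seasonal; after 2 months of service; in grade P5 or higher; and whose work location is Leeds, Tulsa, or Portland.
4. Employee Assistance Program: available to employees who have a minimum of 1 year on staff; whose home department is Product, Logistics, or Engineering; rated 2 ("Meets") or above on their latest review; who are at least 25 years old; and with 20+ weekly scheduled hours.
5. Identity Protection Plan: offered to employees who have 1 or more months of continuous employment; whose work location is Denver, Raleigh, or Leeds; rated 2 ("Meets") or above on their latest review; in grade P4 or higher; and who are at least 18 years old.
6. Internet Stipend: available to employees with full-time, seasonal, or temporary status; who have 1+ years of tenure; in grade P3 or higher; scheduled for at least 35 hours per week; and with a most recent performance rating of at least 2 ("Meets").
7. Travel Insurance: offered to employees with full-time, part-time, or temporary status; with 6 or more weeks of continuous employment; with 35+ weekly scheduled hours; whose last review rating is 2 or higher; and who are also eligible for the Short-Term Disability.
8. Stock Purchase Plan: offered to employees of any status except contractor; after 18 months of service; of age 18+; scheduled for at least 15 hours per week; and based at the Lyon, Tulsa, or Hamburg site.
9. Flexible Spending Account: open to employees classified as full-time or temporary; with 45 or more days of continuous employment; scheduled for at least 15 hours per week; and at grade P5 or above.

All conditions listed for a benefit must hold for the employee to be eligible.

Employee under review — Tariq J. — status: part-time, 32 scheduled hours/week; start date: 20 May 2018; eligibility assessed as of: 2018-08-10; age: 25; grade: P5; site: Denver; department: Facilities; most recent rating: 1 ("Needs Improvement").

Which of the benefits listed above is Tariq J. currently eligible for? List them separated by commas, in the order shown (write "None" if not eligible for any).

Service from 20 May 2018 to 2018-08-10: 82 days.
Childcare Subsidy — status part-time ✗ (requires full-time or seasonal) → not eligible.
Short-Term Disability — service 82 days < 18 months (≈540 days) ✗ → not eligible.
Supplemental Life Insurance — status part-time ✗ (requires full-time or seasonal) → not eligible.
Employee Assistance Program — service 82 days < 1 year (≈365 days) ✗ → not eligible.
Identity Protection Plan — service 82 days ≥ 1 month (≈30 days) ✓; site Denver ✓; rating 1 < 2 ✗ → not eligible.
Internet Stipend — status part-time ✗ (requires full-time, seasonal, or temporary) → not eligible.
Travel Insurance — status part-time ✓; service 82 days ≥ 6 weeks (≈42 days) ✓; 32 hrs/wk < 35 ✗ → not eligible.
Stock Purchase Plan — status part-time ✓ (not excluded); service 82 days < 18 months (≈540 days) ✗ → not eligible.
Flexible Spending Account — status part-time ✗ (requires full-time or temporary) → not eligible.

None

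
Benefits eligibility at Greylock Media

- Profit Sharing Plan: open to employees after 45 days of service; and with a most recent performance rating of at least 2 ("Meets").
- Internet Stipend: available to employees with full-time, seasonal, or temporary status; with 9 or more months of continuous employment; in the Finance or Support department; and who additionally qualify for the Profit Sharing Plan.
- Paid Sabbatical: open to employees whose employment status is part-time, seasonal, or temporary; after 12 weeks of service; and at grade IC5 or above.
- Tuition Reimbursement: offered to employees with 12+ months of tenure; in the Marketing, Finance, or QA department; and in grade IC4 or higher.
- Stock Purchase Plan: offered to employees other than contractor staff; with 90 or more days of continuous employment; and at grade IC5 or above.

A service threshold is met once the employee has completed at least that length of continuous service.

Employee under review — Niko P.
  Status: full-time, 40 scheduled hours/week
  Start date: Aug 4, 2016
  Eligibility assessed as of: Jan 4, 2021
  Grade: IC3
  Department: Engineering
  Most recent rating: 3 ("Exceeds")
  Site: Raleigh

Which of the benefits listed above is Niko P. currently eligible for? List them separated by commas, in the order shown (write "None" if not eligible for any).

Service from Aug 4, 2016 to Jan 4, 2021: 1614 days.
Profit Sharing Plan — service 1614 days ≥ 45 days ✓; rating 3 ≥ 2 ✓ → eligible.
Internet Stipend — status full-time ✓; service 1614 days ≥ 9 months (≈270 days) ✓; dept Engineering ✗ → not eligible.
Paid Sabbatical — status full-time ✗ (requires part-time, seasonal, or temporary) → not eligible.
Tuition Reimbursement — service 1614 days ≥ 12 months (≈360 days) ✓; dept Engineering ✗ → not eligible.
Stock Purchase Plan — status full-time ✓ (not excluded); service 1614 days ≥ 90 days ✓; grade IC3 < IC5 ✗ → not eligible.

Profit Sharing Plan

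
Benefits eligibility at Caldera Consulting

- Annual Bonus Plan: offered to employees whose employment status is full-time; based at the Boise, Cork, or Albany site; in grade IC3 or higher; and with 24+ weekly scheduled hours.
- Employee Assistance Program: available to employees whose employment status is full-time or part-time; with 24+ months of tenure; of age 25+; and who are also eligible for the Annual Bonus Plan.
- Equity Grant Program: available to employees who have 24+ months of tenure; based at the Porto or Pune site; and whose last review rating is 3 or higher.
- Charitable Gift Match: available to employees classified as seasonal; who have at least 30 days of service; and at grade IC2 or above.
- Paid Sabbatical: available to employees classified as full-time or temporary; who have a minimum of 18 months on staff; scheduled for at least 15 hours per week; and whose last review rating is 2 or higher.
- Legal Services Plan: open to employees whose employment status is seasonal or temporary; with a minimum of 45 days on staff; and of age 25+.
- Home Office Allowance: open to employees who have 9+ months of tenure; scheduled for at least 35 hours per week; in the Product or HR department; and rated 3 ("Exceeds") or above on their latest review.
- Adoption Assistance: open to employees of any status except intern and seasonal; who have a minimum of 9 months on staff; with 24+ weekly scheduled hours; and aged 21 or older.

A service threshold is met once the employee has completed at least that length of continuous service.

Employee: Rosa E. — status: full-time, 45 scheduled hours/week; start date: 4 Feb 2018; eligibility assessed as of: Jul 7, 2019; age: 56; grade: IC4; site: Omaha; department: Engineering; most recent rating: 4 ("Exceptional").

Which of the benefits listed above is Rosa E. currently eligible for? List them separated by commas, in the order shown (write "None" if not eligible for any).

Adoption Assistance

Service from 4 Feb 2018 to Jul 7, 2019: 518 days.
Annual Bonus Plan — status full-time ✓; site Omaha ✗ (not Boise, Cork, or Albany) → not eligible.
Employee Assistance Program — status full-time ✓; service 518 days < 24 months (≈720 days) ✗ → not eligible.
Equity Grant Program — service 518 days < 24 months (≈720 days) ✗ → not eligible.
Charitable Gift Match — status full-time ✗ (requires seasonal) → not eligible.
Paid Sabbatical — status full-time ✓; service 518 days < 18 months (≈540 days) ✗ → not eligible.
Legal Services Plan — status full-time ✗ (requires seasonal or temporary) → not eligible.
Home Office Allowance — service 518 days ≥ 9 months (≈270 days) ✓; 45 hrs/wk ≥ 35 ✓; dept Engineering ✗ → not eligible.
Adoption Assistance — status full-time ✓ (not excluded); service 518 days ≥ 9 months (≈270 days) ✓; 45 hrs/wk ≥ 24 ✓; age 56 ≥ 21 ✓ → eligible.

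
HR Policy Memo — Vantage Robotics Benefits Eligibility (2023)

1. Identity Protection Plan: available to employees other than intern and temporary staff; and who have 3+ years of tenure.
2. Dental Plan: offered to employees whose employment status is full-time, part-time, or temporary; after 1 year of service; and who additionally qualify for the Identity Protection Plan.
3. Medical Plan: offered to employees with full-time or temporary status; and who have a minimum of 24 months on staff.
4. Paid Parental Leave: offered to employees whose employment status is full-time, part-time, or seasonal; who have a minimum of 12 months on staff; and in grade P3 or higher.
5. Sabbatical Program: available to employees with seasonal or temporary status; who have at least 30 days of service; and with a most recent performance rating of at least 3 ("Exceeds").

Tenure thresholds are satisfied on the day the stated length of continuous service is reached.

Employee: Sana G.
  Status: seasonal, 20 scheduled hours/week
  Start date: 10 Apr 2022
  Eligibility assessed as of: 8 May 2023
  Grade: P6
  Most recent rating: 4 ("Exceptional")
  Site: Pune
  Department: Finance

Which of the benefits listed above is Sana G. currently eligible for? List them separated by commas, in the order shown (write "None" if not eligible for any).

Paid Parental Leave, Sabbatical Program

Service from 10 Apr 2022 to 8 May 2023: 393 days.
Identity Protection Plan — status seasonal ✓ (not excluded); service 393 days < 3 years (≈1095 days) ✗ → not eligible.
Dental Plan — status seasonal ✗ (requires full-time, part-time, or temporary) → not eligible.
Medical Plan — status seasonal ✗ (requires full-time or temporary) → not eligible.
Paid Parental Leave — status seasonal ✓; service 393 days ≥ 12 months (≈360 days) ✓; grade P6 ≥ P3 ✓ → eligible.
Sabbatical Program — status seasonal ✓; service 393 days ≥ 30 days ✓; rating 4 ≥ 3 ✓ → eligible.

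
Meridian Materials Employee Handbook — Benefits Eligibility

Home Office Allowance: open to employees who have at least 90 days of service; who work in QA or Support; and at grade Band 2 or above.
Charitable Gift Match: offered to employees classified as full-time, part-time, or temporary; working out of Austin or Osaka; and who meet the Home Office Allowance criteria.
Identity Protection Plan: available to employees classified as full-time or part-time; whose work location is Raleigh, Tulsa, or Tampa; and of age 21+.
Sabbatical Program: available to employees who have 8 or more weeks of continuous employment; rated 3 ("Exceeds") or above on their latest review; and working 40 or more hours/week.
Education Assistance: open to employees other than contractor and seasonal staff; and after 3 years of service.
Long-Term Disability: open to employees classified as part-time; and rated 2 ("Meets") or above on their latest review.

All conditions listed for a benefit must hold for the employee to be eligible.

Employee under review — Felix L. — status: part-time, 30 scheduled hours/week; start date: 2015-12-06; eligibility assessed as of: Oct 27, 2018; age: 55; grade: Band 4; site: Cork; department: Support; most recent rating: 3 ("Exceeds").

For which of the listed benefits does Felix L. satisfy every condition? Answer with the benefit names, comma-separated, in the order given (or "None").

Home Office Allowance, Long-Term Disability

Service from 2015-12-06 to Oct 27, 2018: 1056 days.
Home Office Allowance — service 1056 days ≥ 90 days ✓; dept Support ✓; grade Band 4 ≥ Band 2 ✓ → eligible.
Charitable Gift Match — status part-time ✓; site Cork ✗ (not Austin or Osaka) → not eligible.
Identity Protection Plan — status part-time ✓; site Cork ✗ (not Raleigh, Tulsa, or Tampa) → not eligible.
Sabbatical Program — service 1056 days ≥ 8 weeks (≈56 days) ✓; rating 3 ≥ 3 ✓; 30 hrs/wk < 40 ✗ → not eligible.
Education Assistance — status part-time ✓ (not excluded); service 1056 days < 3 years (≈1095 days) ✗ → not eligible.
Long-Term Disability — status part-time ✓; rating 3 ≥ 2 ✓ → eligible.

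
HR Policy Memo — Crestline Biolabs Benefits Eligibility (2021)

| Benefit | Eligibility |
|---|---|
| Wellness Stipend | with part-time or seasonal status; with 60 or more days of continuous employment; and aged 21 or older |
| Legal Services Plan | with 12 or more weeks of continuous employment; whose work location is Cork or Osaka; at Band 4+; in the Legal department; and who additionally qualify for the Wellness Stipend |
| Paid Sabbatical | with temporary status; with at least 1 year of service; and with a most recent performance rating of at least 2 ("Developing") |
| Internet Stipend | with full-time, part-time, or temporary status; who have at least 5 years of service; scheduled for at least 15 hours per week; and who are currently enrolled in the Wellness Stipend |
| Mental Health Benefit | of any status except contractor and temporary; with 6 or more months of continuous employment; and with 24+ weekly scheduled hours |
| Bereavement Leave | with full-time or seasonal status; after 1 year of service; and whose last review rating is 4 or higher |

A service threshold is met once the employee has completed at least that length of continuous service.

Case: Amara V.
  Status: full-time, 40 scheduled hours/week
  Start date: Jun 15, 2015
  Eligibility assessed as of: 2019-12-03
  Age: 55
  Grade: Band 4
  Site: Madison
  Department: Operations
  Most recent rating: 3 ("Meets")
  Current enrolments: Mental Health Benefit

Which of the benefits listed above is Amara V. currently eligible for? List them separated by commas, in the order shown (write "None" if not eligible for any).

Service from Jun 15, 2015 to 2019-12-03: 1632 days.
Wellness Stipend — status full-time ✗ (requires part-time or seasonal) → not eligible.
Legal Services Plan — service 1632 days ≥ 12 weeks (≈84 days) ✓; site Madison ✗ (not Cork or Osaka) → not eligible.
Paid Sabbatical — status full-time ✗ (requires temporary) → not eligible.
Internet Stipend — status full-time ✓; service 1632 days < 5 years (≈1825 days) ✗ → not eligible.
Mental Health Benefit — status full-time ✓ (not excluded); service 1632 days ≥ 6 months (≈180 days) ✓; 40 hrs/wk ≥ 24 ✓ → eligible.
Bereavement Leave — status full-time ✓; service 1632 days ≥ 1 year (≈365 days) ✓; rating 3 < 4 ✗ → not eligible.

Mental Health Benefit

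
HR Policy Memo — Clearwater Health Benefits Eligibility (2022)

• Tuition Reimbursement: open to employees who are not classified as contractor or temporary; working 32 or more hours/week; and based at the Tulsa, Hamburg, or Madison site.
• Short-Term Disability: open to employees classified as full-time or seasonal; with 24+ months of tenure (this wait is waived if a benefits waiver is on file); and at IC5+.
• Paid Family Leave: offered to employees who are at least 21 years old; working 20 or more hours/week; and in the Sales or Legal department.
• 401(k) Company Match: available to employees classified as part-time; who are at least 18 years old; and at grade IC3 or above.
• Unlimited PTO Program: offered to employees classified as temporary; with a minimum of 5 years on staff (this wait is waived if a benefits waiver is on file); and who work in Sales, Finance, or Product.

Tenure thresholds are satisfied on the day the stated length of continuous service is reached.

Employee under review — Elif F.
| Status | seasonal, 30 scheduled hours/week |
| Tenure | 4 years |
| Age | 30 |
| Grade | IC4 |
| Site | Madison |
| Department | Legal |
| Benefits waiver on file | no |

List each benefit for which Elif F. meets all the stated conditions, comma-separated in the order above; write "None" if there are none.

Paid Family Leave

Tuition Reimbursement — status seasonal ✓ (not excluded); 30 hrs/wk < 32 ✗ → not eligible.
Short-Term Disability — status seasonal ✓; no waiver, service 4 years ≥ 24 months (≈720 days) ✓; grade IC4 < IC5 ✗ → not eligible.
Paid Family Leave — age 30 ≥ 21 ✓; 30 hrs/wk ≥ 20 ✓; dept Legal ✓ → eligible.
401(k) Company Match — status seasonal ✗ (requires part-time) → not eligible.
Unlimited PTO Program — status seasonal ✗ (requires temporary) → not eligible.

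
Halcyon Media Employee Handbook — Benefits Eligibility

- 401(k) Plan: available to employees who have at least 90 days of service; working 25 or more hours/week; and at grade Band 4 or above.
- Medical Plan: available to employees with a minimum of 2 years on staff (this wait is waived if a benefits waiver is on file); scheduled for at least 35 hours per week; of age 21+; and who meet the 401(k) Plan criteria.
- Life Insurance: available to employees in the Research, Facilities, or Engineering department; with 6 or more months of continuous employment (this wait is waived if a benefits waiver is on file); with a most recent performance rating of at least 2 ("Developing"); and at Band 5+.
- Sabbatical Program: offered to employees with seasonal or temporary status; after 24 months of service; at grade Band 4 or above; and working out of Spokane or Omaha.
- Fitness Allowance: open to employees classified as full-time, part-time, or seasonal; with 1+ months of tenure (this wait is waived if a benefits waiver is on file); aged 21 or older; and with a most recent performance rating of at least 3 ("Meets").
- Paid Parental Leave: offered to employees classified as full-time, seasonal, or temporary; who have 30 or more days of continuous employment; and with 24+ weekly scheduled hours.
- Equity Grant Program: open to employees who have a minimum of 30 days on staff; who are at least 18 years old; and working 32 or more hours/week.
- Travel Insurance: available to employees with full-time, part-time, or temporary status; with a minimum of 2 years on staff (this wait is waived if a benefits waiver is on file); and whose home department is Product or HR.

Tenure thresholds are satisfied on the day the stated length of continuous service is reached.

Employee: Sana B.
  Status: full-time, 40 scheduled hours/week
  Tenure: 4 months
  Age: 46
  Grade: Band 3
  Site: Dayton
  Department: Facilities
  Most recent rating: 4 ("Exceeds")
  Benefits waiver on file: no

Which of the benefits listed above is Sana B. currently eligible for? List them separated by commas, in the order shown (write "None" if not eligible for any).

401(k) Plan — service 4 months ≥ 90 days ✓; 40 hrs/wk ≥ 25 ✓; grade Band 3 < Band 4 ✗ → not eligible.
Medical Plan — no waiver, service 4 months < 2 years (≈730 days) ✗ → not eligible.
Life Insurance — dept Facilities ✓; no waiver, service 4 months < 6 months ✗ → not eligible.
Sabbatical Program — status full-time ✗ (requires seasonal or temporary) → not eligible.
Fitness Allowance — status full-time ✓; no waiver, service 4 months ≥ 1 month ✓; age 46 ≥ 21 ✓; rating 4 ≥ 3 ✓ → eligible.
Paid Parental Leave — status full-time ✓; service 4 months ≥ 30 days ✓; 40 hrs/wk ≥ 24 ✓ → eligible.
Equity Grant Program — service 4 months ≥ 30 days ✓; age 46 ≥ 18 ✓; 40 hrs/wk ≥ 32 ✓ → eligible.
Travel Insurance — status full-time ✓; no waiver, service 4 months < 2 years (≈730 days) ✗ → not eligible.

Fitness Allowance, Paid Parental Leave, Equity Grant Program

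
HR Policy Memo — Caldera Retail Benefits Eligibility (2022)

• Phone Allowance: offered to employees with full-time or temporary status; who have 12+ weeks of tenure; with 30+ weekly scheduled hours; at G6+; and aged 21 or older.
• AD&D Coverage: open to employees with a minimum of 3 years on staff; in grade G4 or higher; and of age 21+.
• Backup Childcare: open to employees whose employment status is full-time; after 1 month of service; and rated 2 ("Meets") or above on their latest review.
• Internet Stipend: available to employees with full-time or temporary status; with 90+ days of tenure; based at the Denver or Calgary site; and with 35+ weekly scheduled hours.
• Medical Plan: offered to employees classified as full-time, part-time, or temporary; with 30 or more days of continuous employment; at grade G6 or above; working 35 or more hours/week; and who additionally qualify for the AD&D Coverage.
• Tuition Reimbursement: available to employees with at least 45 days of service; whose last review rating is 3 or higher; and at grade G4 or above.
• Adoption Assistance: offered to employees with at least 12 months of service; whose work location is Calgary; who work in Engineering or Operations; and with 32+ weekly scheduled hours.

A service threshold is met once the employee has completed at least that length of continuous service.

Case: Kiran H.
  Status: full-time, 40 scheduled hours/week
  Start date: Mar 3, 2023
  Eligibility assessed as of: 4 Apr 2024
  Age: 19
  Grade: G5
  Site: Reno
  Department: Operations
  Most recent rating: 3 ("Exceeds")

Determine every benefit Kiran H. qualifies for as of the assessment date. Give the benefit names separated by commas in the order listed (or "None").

Backup Childcare, Tuition Reimbursement

Service from Mar 3, 2023 to 4 Apr 2024: 398 days.
Phone Allowance — status full-time ✓; service 398 days ≥ 12 weeks (≈84 days) ✓; 40 hrs/wk ≥ 30 ✓; grade G5 < G6 ✗ → not eligible.
AD&D Coverage — service 398 days < 3 years (≈1095 days) ✗ → not eligible.
Backup Childcare — status full-time ✓; service 398 days ≥ 1 month (≈30 days) ✓; rating 3 ≥ 2 ✓ → eligible.
Internet Stipend — status full-time ✓; service 398 days ≥ 90 days ✓; site Reno ✗ (not Denver or Calgary) → not eligible.
Medical Plan — status full-time ✓; service 398 days ≥ 30 days ✓; grade G5 < G6 ✗ → not eligible.
Tuition Reimbursement — service 398 days ≥ 45 days ✓; rating 3 ≥ 3 ✓; grade G5 ≥ G4 ✓ → eligible.
Adoption Assistance — service 398 days ≥ 12 months (≈360 days) ✓; site Reno ✗ (not Calgary) → not eligible.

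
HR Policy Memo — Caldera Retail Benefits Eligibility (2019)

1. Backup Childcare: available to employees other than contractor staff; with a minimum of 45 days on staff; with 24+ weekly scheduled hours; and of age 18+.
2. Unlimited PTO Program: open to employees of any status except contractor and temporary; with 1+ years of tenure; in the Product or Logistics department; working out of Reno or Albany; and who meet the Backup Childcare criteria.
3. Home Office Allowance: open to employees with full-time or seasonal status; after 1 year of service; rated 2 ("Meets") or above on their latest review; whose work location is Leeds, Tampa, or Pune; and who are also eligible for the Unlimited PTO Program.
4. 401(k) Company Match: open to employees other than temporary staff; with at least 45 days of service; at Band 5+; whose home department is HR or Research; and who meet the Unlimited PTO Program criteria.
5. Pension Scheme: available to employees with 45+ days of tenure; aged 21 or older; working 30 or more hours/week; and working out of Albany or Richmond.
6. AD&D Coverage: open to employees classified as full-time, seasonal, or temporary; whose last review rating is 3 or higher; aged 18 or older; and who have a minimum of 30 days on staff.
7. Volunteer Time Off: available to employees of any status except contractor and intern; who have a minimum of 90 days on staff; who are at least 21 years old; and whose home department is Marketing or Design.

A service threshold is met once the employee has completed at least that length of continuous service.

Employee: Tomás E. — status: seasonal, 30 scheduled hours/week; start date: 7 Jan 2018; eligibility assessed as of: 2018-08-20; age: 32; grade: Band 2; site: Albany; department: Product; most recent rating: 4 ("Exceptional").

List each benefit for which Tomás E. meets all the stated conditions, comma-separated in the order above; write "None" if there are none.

Service from 7 Jan 2018 to 2018-08-20: 225 days.
Backup Childcare — status seasonal ✓ (not excluded); service 225 days ≥ 45 days ✓; 30 hrs/wk ≥ 24 ✓; age 32 ≥ 18 ✓ → eligible.
Unlimited PTO Program — status seasonal ✓ (not excluded); service 225 days < 1 year (≈365 days) ✗ → not eligible.
Home Office Allowance — status seasonal ✓; service 225 days < 1 year (≈365 days) ✗ → not eligible.
401(k) Company Match — status seasonal ✓ (not excluded); service 225 days ≥ 45 days ✓; grade Band 2 < Band 5 ✗ → not eligible.
Pension Scheme — service 225 days ≥ 45 days ✓; age 32 ≥ 21 ✓; 30 hrs/wk ≥ 30 ✓; site Albany ✓ → eligible.
AD&D Coverage — status seasonal ✓; rating 4 ≥ 3 ✓; age 32 ≥ 18 ✓; service 225 days ≥ 30 days ✓ → eligible.
Volunteer Time Off — status seasonal ✓ (not excluded); service 225 days ≥ 90 days ✓; age 32 ≥ 21 ✓; dept Product ✗ → not eligible.

Backup Childcare, Pension Scheme, AD&D Coverage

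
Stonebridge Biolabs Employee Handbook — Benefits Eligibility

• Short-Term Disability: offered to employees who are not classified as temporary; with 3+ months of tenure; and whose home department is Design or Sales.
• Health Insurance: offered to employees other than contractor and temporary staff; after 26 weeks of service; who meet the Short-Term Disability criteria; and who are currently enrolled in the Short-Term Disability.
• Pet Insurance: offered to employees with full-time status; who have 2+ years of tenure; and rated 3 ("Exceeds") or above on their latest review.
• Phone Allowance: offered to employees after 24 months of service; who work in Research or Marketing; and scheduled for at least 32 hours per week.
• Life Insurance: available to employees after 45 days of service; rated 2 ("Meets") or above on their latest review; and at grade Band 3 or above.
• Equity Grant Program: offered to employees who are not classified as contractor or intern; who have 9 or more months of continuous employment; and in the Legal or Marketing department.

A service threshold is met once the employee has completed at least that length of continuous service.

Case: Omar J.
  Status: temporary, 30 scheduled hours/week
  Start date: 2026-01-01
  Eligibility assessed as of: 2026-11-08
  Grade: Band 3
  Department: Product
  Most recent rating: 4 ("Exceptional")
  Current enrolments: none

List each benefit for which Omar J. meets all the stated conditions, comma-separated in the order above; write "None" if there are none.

Service from 2026-01-01 to 2026-11-08: 311 days.
Short-Term Disability — status temporary ✗ (excluded) → not eligible.
Health Insurance — status temporary ✗ (excluded) → not eligible.
Pet Insurance — status temporary ✗ (requires full-time) → not eligible.
Phone Allowance — service 311 days < 24 months (≈720 days) ✗ → not eligible.
Life Insurance — service 311 days ≥ 45 days ✓; rating 4 ≥ 2 ✓; grade Band 3 ≥ Band 3 ✓ → eligible.
Equity Grant Program — status temporary ✓ (not excluded); service 311 days ≥ 9 months (≈270 days) ✓; dept Product ✗ → not eligible.

Life Insurance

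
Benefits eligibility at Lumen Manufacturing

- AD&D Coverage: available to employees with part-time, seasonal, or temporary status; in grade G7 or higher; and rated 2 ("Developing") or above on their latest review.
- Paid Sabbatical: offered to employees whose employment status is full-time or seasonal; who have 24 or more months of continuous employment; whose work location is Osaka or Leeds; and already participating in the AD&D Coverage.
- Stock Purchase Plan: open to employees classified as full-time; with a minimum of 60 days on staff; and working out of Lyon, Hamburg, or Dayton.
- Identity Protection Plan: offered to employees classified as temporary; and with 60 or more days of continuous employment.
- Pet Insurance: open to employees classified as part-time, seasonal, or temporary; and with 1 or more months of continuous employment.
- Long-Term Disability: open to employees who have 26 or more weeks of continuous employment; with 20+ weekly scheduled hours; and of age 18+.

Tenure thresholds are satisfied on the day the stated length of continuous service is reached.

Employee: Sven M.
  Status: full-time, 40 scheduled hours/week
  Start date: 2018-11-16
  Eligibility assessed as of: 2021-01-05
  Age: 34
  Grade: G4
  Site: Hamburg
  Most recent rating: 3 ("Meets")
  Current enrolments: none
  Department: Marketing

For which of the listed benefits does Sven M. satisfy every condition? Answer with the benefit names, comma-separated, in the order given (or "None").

Service from 2018-11-16 to 2021-01-05: 781 days.
AD&D Coverage — status full-time ✗ (requires part-time, seasonal, or temporary) → not eligible.
Paid Sabbatical — status full-time ✓; service 781 days ≥ 24 months (≈720 days) ✓; site Hamburg ✗ (not Osaka or Leeds) → not eligible.
Stock Purchase Plan — status full-time ✓; service 781 days ≥ 60 days ✓; site Hamburg ✓ → eligible.
Identity Protection Plan — status full-time ✗ (requires temporary) → not eligible.
Pet Insurance — status full-time ✗ (requires part-time, seasonal, or temporary) → not eligible.
Long-Term Disability — service 781 days ≥ 26 weeks (≈182 days) ✓; 40 hrs/wk ≥ 20 ✓; age 34 ≥ 18 ✓ → eligible.

Stock Purchase Plan, Long-Term Disability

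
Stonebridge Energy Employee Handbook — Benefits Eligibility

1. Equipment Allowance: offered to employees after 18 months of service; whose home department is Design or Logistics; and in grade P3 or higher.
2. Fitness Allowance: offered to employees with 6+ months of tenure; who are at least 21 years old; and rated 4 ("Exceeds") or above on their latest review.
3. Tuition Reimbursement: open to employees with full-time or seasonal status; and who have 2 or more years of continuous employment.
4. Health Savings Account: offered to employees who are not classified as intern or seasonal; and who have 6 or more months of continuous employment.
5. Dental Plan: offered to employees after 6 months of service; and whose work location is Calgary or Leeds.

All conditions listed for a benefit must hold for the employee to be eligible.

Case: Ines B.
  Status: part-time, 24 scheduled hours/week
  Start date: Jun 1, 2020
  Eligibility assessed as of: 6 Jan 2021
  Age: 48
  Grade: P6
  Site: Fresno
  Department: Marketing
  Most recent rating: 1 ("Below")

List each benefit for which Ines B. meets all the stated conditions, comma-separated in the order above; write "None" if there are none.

Service from Jun 1, 2020 to 6 Jan 2021: 219 days.
Equipment Allowance — service 219 days < 18 months (≈540 days) ✗ → not eligible.
Fitness Allowance — service 219 days ≥ 6 months (≈180 days) ✓; age 48 ≥ 21 ✓; rating 1 < 4 ✗ → not eligible.
Tuition Reimbursement — status part-time ✗ (requires full-time or seasonal) → not eligible.
Health Savings Account — status part-time ✓ (not excluded); service 219 days ≥ 6 months (≈180 days) ✓ → eligible.
Dental Plan — service 219 days ≥ 6 months (≈180 days) ✓; site Fresno ✗ (not Calgary or Leeds) → not eligible.

Health Savings Account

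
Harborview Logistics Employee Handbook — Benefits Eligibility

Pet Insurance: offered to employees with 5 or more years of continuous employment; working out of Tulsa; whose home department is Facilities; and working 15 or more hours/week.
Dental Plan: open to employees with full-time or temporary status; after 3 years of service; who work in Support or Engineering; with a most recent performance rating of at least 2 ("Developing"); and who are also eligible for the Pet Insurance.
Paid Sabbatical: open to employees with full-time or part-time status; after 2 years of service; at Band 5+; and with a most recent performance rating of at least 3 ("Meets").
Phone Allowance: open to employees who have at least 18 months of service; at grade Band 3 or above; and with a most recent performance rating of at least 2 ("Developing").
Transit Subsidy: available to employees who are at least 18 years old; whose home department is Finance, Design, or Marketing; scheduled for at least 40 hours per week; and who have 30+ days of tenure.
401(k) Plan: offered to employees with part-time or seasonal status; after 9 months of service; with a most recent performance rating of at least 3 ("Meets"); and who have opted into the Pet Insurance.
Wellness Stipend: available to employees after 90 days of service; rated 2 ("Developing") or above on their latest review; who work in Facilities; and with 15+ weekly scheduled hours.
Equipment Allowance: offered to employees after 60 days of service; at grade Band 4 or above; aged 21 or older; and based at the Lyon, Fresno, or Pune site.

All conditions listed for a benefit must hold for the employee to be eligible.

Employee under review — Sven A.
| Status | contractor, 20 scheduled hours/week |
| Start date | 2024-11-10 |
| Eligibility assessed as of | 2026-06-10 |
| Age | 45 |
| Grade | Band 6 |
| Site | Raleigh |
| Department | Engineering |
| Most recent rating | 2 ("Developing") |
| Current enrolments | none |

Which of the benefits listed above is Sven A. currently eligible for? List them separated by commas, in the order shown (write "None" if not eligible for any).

Service from 2024-11-10 to 2026-06-10: 577 days.
Pet Insurance — service 577 days < 5 years (≈1825 days) ✗ → not eligible.
Dental Plan — status contractor ✗ (requires full-time or temporary) → not eligible.
Paid Sabbatical — status contractor ✗ (requires full-time or part-time) → not eligible.
Phone Allowance — service 577 days ≥ 18 months (≈540 days) ✓; grade Band 6 ≥ Band 3 ✓; rating 2 ≥ 2 ✓ → eligible.
Transit Subsidy — age 45 ≥ 18 ✓; dept Engineering ✗ → not eligible.
401(k) Plan — status contractor ✗ (requires part-time or seasonal) → not eligible.
Wellness Stipend — service 577 days ≥ 90 days ✓; rating 2 ≥ 2 ✓; dept Engineering ✗ → not eligible.
Equipment Allowance — service 577 days ≥ 60 days ✓; grade Band 6 ≥ Band 4 ✓; age 45 ≥ 21 ✓; site Raleigh ✗ (not Lyon, Fresno, or Pune) → not eligible.

Phone Allowance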